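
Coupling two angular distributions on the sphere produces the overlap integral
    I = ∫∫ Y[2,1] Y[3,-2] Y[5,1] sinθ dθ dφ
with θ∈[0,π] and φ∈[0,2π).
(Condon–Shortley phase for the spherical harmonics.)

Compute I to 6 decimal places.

Checks pass: Σm=0; 10 even; l₃=5∈[1,5].
(2·2+1)(2·3+1)(2·5+1) = 385
Δ: 0! 4! 6! / 11! → 1/2310
sum: t=0:+1/144 = 1/144
3j²(2 3 5; 0 0 0) = Δ·Π!·Σ² = 10/231  (sign -1)
sum: t=0:+1/720 = 1/720
3j²(2 3 5; 1 -2 1) = Δ·Π!·Σ² = 4/385  (sign +1)
combine: 4πI² = 385·10/231·4/385 = 40/231
take √, sign -1: I = -0.11738675

-0.117387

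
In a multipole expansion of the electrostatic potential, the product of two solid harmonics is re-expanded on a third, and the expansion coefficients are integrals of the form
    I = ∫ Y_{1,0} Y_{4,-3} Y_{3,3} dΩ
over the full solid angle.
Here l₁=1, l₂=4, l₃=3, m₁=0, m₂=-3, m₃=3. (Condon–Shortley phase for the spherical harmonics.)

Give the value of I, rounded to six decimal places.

-0.162868

m-sum 0 ✓  L=8 even ✓  3≤3≤5 ✓
Π(2lᵢ+1) = 3×9×7 = 189
triangle coeff Δ(1,4,3) = 1/252
Σ_t [1,1]: t=1:−1/36 = -1/36
(3j)²=4/63 [(1 4 3; 0 0 0)], sign=+1
Σ_t [1,1]: t=1:−1/720 = -1/720
(3j)²=1/36 [(1 4 3; 0 -3 3)], sign=-1
⇒ 4πI² = 1/3
I = (-1)√(1/3/(4π)) = -0.16286750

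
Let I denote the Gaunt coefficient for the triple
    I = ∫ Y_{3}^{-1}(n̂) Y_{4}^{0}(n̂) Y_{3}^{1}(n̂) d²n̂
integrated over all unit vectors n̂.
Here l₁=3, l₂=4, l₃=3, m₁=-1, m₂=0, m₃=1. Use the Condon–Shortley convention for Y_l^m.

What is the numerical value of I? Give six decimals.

-0.025645

Checks pass: Σm=0; 10 even; l₃=3∈[1,7].
(2·3+1)(2·4+1)(2·3+1) = 441
Δ: 4! 2! 4! / 11! → 1/34650
sum: t=1:−1/72 t=2:+1/16 t=3:−1/72 = 5/144
3j²(3 4 3; 0 0 0) = Δ·Π!·Σ² = 2/77  (sign -1)
sum: t=2:+1/32 t=3:−1/36 t=4:+1/1152 = 5/1152
3j²(3 4 3; -1 0 1) = Δ·Π!·Σ² = 1/1386  (sign +1)
combine: 4πI² = 441·2/77·1/1386 = 1/121
take √, sign -1: I = -0.02564498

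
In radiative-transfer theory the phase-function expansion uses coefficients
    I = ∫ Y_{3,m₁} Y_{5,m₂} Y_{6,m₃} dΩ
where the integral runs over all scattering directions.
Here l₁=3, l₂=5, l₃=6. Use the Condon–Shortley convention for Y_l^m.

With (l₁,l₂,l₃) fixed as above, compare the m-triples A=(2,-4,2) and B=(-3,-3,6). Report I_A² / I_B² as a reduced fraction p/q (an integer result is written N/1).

15/11

Same 3,5,6: normalisation and zero-m 3j drop out of the ratio.
A: Δ: 2! 4! 8! / 15! → 1/675675; sum: t=0:+1/60480 t=1:−1/967680 = 1/64512; 3j²(3 5 6; 2 -4 2) = Δ·Π!·Σ² = 15/1001  (sign +1)
B: Δ: 2! 4! 8! / 15! → 1/675675; sum: t=2:+1/1935360 = 1/1935360; 3j²(3 5 6; -3 -3 6) = Δ·Π!·Σ² = 1/91  (sign +1)
I_A²/I_B² = (15/1001)/(1/91) = 15/11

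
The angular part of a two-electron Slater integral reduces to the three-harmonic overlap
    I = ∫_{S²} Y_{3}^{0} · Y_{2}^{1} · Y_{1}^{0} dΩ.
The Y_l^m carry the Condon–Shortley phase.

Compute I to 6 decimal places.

0 + 1 + 0 = 1 ≠ 0: azimuthal integral kills it; I = 0

0.000000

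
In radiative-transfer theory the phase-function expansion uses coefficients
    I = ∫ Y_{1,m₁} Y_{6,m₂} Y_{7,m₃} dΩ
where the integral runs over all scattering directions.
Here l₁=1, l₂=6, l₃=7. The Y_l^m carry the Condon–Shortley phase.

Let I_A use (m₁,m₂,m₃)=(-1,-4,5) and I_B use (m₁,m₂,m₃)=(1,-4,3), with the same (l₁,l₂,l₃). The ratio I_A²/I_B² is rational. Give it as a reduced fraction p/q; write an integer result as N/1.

11/1

Shared (l₁,l₂,l₃)=(1,6,7): N and (l;000)² cancel in I_A²/I_B².
A: Δ = 0!·2!·12!/15! = 1/1365; Racah Σ t=0..0: t=0:+1/14515200 = 1/14515200; ⇒ 3j(1 6 7; -1 -4 5)² = 22/455, sgn +1
B: Δ = 0!·2!·12!/15! = 1/1365; Racah Σ t=0..0: t=0:+1/14515200 = 1/14515200; ⇒ 3j(1 6 7; 1 -4 3)² = 2/455, sgn +1
I_A²/I_B² = (22/455)/(2/455) = 11/1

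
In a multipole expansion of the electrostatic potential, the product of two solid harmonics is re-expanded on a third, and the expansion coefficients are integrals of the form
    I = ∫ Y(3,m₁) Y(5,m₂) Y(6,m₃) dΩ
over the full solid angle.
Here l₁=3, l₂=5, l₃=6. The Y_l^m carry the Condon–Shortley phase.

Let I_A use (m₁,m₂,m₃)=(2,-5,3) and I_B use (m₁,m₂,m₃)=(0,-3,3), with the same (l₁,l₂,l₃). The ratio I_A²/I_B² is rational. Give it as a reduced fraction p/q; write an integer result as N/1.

6/1

Shared (l₁,l₂,l₃)=(3,5,6): N and (l;000)² cancel in I_A²/I_B².
A: Δ = 2!·4!·8!/15! = 1/675675; Racah Σ t=0..0: t=0:+1/483840 = 1/483840; ⇒ 3j(3 5 6; 2 -5 3)² = 6/1001, sgn -1
B: Δ = 2!·4!·8!/15! = 1/675675; Racah Σ t=0..2: t=0:+1/17280 t=1:−1/20160 t=2:+1/483840 = 1/96768; ⇒ 3j(3 5 6; 0 -3 3)² = 1/1001, sgn -1
I_A²/I_B² = (6/1001)/(1/1001) = 6/1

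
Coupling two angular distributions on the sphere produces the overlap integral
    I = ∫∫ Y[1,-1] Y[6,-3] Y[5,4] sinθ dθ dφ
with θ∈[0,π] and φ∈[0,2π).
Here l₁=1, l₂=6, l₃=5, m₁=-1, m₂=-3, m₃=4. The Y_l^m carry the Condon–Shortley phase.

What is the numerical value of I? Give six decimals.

-0.070770

Checks pass: Σm=0; 12 even; l₃=5∈[5,7].
(2·1+1)(2·6+1)(2·5+1) = 429
Δ: 2! 0! 10! / 13! → 1/858
sum: t=1:−1/14400 = -1/14400
3j²(1 6 5; 0 0 0) = Δ·Π!·Σ² = 6/143  (sign +1)
sum: t=2:+1/725760 = 1/725760
3j²(1 6 5; -1 -3 4) = Δ·Π!·Σ² = 1/286  (sign -1)
combine: 4πI² = 429·6/143·1/286 = 9/143
take √, sign -1: I = -0.07076985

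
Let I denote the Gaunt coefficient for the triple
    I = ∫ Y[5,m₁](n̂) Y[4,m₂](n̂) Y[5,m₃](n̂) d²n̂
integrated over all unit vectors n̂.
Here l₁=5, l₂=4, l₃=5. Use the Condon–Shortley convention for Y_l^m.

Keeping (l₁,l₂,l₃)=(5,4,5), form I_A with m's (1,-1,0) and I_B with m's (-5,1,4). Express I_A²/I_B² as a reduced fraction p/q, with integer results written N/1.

Shared (l₁,l₂,l₃)=(5,4,5): N and (l;000)² cancel in I_A²/I_B².
A: Δ = 4!·6!·4!/15! = 1/3153150; Racah Σ t=0..3: t=0:+1/6912 t=1:−1/864 t=2:+1/1152 t=3:−1/17280 = -7/34560; ⇒ 3j(5 4 5; 1 -1 0)² = 1/429, sgn +1
B: Δ = 4!·6!·4!/15! = 1/3153150; Racah Σ t=4..4: t=4:+1/103680 = 1/103680; ⇒ 3j(5 4 5; -5 1 4)² = 4/143, sgn -1
I_A²/I_B² = (1/429)/(4/143) = 1/12

1/12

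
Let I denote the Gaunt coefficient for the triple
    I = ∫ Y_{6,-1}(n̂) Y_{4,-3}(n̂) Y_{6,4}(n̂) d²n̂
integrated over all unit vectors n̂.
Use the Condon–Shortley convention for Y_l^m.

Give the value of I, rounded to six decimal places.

Rules hold: Σm=0, L=16 even, 2≤6≤10.
N = 13·9·13 = 1521
Δ = 4!·8!·4!/17! = 1/15315300
Racah Σ t=0..4: t=0:+1/829440 t=1:−1/25920 t=2:+1/9216 t=3:−1/25920 t=4:+1/829440 = 7/207360
⇒ 3j(6 4 6; 0 0 0)² = 28/2431, sgn +1
Racah Σ t=0..1: t=0:+1/725760 t=1:−1/207360 = -1/290304
⇒ 3j(6 4 6; -1 -3 4)² = 125/7293, sgn -1
4πI² = N·(3j₀)²·(3jₘ)² = 10500/34969
I = -1·√(0.300266/4π) = -0.15457815

-0.154578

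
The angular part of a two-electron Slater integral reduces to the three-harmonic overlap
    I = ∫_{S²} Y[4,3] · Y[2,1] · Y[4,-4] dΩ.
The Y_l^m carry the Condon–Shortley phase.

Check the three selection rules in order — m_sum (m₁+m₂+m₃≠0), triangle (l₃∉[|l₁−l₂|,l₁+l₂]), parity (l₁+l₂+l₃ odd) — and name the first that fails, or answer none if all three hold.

Σmᵢ = 0  ✓
l₃∈[|l₁−l₂|,l₁+l₂]=[2,6], have l₃=4  ✓
Σlᵢ = 10 ⇒ even  ✓

none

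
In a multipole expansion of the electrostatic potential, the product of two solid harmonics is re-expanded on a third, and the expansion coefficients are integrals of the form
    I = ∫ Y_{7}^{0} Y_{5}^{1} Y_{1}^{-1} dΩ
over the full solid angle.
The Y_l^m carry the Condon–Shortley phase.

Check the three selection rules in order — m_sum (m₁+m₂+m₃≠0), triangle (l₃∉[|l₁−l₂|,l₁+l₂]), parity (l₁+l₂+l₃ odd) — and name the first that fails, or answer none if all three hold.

m₁+m₂+m₃ = 0 + 1 − 1 = 0  ✓
triangle: |7−5|=2 ≤ l₃=1 ≤ 7+5=12  ✗
parity: l₁+l₂+l₃ = 13 is odd

triangle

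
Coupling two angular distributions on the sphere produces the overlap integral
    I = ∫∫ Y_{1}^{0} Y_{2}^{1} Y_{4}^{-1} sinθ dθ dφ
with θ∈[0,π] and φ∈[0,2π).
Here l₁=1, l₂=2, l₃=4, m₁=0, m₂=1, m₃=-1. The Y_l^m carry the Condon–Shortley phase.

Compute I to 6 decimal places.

l₃=4 ∉ [1,3] — triangle fails ⇒ I = 0

0.000000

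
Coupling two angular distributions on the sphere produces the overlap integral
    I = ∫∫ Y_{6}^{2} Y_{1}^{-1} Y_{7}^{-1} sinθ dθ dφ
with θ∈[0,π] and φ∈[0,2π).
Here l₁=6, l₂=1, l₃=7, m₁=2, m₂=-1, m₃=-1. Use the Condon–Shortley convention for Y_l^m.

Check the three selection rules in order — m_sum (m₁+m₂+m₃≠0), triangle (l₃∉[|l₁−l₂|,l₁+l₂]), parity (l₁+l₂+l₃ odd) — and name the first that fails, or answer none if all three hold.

azimuthal sum: 2 − 1 − 1 = 0  ✓
5 ≤ 7 ≤ 7 (triangle on l)  ✓
L = 6 + 1 + 7 = 14 (even)  ✓

none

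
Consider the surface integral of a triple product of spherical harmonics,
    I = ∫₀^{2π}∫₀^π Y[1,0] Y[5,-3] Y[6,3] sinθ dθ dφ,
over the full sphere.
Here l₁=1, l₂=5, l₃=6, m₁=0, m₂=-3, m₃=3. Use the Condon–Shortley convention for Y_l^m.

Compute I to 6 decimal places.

-0.212310

Rules hold: Σm=0, L=12 even, 4≤6≤6.
N = 3·11·13 = 429
Δ = 0!·2!·10!/13! = 1/858
Racah Σ t=0..0: t=0:+1/14400 = 1/14400
⇒ 3j(1 5 6; 0 0 0)² = 6/143, sgn +1
Racah Σ t=0..0: t=0:+1/80640 = 1/80640
⇒ 3j(1 5 6; 0 -3 3)² = 9/286, sgn -1
4πI² = N·(3j₀)²·(3jₘ)² = 81/143
I = -1·√(0.566434/4π) = -0.21230956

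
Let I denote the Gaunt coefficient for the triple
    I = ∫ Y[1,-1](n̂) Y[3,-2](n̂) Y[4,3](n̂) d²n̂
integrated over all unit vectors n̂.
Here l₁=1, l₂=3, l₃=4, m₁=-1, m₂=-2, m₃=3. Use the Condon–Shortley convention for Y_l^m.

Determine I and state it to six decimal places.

m-sum 0 ✓  L=8 even ✓  2≤4≤4 ✓
Π(2lᵢ+1) = 3×7×9 = 189
triangle coeff Δ(1,3,4) = 1/252
Σ_t [0,0]: t=0:+1/36 = 1/36
(3j)²=4/63 [(1 3 4; 0 0 0)], sign=+1
Σ_t [0,0]: t=0:+1/240 = 1/240
(3j)²=1/12 [(1 3 4; -1 -2 3)], sign=-1
⇒ 4πI² = 1/1
I = (-1)√(1/1/(4π)) = -0.28209479

-0.282095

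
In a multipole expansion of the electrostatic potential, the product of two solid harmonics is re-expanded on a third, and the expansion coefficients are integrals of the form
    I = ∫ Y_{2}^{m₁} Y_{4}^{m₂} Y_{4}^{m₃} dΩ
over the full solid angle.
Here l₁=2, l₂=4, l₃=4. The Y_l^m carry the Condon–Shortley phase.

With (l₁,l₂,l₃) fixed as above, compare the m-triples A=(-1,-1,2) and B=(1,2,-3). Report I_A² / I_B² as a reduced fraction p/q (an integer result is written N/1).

Same 2,4,4: normalisation and zero-m 3j drop out of the ratio.
A: Δ: 2! 2! 6! / 11! → 1/13860; sum: t=1:−1/96 t=2:+1/240 = -1/160; 3j²(2 4 4; -1 -1 2) = Δ·Π!·Σ² = 27/1540  (sign -1)
B: Δ: 2! 2! 6! / 11! → 1/13860; sum: t=0:+1/1440 t=1:−1/240 = -1/288; 3j²(2 4 4; 1 2 -3) = Δ·Π!·Σ² = 5/132  (sign +1)
I_A²/I_B² = (27/1540)/(5/132) = 81/175

81/175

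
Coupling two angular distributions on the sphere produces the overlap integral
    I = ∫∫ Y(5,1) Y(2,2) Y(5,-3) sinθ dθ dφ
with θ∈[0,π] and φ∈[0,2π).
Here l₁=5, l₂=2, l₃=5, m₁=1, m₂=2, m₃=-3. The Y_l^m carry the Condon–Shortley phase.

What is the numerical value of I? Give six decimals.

Rules hold: Σm=0, L=12 even, 3≤5≤7.
N = 11·5·11 = 605
Δ = 2!·8!·2!/13! = 1/38610
Racah Σ t=0..2: t=0:+1/2880 t=1:−1/576 t=2:+1/2880 = -1/960
⇒ 3j(5 2 5; 0 0 0)² = 10/429, sgn +1
Racah Σ t=2..2: t=2:+1/5760 = 1/5760
⇒ 3j(5 2 5; 1 2 -3)² = 56/2145, sgn +1
4πI² = N·(3j₀)²·(3jₘ)² = 560/1521
I = +1·√(0.368179/4π) = 0.17116875

0.171169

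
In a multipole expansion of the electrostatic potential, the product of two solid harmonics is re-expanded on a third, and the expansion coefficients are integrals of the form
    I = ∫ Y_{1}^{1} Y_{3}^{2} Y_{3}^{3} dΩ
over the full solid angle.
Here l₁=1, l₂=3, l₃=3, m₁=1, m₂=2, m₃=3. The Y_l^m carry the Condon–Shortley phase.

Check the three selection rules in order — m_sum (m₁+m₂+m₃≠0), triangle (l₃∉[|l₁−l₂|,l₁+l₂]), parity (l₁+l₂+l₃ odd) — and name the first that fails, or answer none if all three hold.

azimuthal sum: 1 + 2 + 3 = 6  ✗
2 ≤ 3 ≤ 4 (triangle on l)
L = 1 + 3 + 3 = 7 (odd)

m_sum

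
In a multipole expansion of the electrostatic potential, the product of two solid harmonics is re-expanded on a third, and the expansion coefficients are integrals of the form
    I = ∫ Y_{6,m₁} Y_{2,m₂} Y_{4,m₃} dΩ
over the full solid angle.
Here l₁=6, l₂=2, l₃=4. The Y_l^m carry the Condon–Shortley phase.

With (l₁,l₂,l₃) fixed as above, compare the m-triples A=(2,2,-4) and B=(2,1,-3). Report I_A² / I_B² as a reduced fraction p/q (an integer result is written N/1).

l's match ⇒ only the (l;m) 3-j factors differ between A and B.
A: triangle coeff Δ(6,2,4) = 1/6435; Σ_t [4,4]: t=4:+1/967680 = 1/967680; (3j)²=1/6435 [(6 2 4; 2 2 -4)], sign=+1
B: triangle coeff Δ(6,2,4) = 1/6435; Σ_t [3,3]: t=3:−1/30240 = -1/30240; (3j)²=32/6435 [(6 2 4; 2 1 -3)], sign=+1
I_A²/I_B² = (1/6435)/(32/6435) = 1/32

1/32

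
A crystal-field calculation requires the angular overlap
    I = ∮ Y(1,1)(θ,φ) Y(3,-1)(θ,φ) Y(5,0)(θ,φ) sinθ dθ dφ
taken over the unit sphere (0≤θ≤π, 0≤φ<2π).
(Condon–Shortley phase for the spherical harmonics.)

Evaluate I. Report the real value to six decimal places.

0.000000

l₃=5 ∉ [2,4] — triangle fails ⇒ I = 0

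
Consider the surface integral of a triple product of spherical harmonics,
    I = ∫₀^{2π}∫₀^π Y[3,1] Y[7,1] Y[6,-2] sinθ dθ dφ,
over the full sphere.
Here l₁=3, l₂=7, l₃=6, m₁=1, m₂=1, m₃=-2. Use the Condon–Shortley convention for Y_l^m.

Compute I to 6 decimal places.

0.062364

m-sum 0 ✓  L=16 even ✓  4≤6≤10 ✓
Π(2lᵢ+1) = 7×15×13 = 1365
triangle coeff Δ(3,7,6) = 1/2042040
Σ_t [1,3]: t=1:−1/207360 t=2:+1/57600 t=3:−1/207360 = 1/129600
(3j)²=168/12155 [(3 7 6; 0 0 0)], sign=+1
Σ_t [0,2]: t=0:+1/3870720 t=1:−1/181440 t=2:+1/138240 = 23/11612160
(3j)²=529/204204 [(3 7 6; 1 1 -2)], sign=+1
⇒ 4πI² = 22218/454597
I = (+1)√(22218/454597/(4π)) = 0.06236404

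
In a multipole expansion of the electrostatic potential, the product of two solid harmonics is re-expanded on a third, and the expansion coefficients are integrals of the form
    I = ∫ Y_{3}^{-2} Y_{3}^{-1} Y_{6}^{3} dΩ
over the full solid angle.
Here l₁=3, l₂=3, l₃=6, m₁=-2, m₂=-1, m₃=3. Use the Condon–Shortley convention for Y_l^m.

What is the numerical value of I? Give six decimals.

-0.230476

m-sum 0 ✓  L=12 even ✓  0≤6≤6 ✓
Π(2lᵢ+1) = 7×7×13 = 637
triangle coeff Δ(3,3,6) = 1/12012
Σ_t [0,0]: t=0:+1/1296 = 1/1296
(3j)²=100/3003 [(3 3 6; 0 0 0)], sign=+1
Σ_t [0,0]: t=0:+1/5760 = 1/5760
(3j)²=9/286 [(3 3 6; -2 -1 3)], sign=-1
⇒ 4πI² = 1050/1573
I = (-1)√(1050/1573/(4π)) = -0.23047581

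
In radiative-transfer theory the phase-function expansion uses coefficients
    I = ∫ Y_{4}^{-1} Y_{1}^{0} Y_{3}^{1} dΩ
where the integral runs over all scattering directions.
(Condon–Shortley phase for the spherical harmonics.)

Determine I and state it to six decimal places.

-0.238414

Rules hold: Σm=0, L=8 even, 3≤3≤5.
N = 9·3·7 = 189
Δ = 2!·6!·0!/9! = 1/252
Racah Σ t=1..1: t=1:−1/36 = -1/36
⇒ 3j(4 1 3; 0 0 0)² = 4/63, sgn +1
Racah Σ t=1..1: t=1:−1/48 = -1/48
⇒ 3j(4 1 3; -1 0 1)² = 5/84, sgn -1
4πI² = N·(3j₀)²·(3jₘ)² = 5/7
I = -1·√(0.714286/4π) = -0.23841361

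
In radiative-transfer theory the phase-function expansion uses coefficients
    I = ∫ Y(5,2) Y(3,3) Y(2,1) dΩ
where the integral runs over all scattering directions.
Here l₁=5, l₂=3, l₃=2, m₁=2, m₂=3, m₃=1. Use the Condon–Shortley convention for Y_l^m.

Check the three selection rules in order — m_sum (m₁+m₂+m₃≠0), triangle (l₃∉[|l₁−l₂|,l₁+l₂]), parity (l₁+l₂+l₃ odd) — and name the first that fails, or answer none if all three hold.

m_sum

azimuthal sum: 2 + 3 + 1 = 6  ✗
2 ≤ 2 ≤ 8 (triangle on l)
L = 5 + 3 + 2 = 10 (even)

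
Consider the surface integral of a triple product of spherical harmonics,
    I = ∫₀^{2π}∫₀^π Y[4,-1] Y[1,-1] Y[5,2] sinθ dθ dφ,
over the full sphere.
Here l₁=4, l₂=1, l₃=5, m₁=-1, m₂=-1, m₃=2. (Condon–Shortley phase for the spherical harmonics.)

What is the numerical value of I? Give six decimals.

m-sum 0 ✓  L=10 even ✓  3≤5≤5 ✓
Π(2lᵢ+1) = 9×3×11 = 297
triangle coeff Δ(4,1,5) = 1/495
Σ_t [0,0]: t=0:+1/576 = 1/576
(3j)²=5/99 [(4 1 5; 0 0 0)], sign=-1
Σ_t [0,0]: t=0:+1/1440 = 1/1440
(3j)²=7/165 [(4 1 5; -1 -1 2)], sign=-1
⇒ 4πI² = 7/11
I = (+1)√(7/11/(4π)) = 0.22503380

0.225034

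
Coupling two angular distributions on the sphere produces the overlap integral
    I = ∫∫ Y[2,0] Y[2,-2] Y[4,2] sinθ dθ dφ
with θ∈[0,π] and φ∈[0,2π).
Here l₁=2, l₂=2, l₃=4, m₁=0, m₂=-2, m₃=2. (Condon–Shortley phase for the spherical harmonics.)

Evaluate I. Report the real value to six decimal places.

Checks pass: Σm=0; 8 even; l₃=4∈[0,4].
(2·2+1)(2·2+1)(2·4+1) = 225
Δ: 0! 4! 4! / 9! → 1/630
sum: t=0:+1/16 = 1/16
3j²(2 2 4; 0 0 0) = Δ·Π!·Σ² = 2/35  (sign +1)
sum: t=0:+1/96 = 1/96
3j²(2 2 4; 0 -2 2) = Δ·Π!·Σ² = 1/42  (sign +1)
combine: 4πI² = 225·2/35·1/42 = 15/49
take √, sign +1: I = 0.15607835

0.156078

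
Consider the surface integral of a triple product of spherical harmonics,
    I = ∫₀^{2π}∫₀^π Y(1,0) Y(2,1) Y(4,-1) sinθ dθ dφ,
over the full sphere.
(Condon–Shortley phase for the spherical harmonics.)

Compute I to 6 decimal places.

0.000000

l₃=4 ∉ [1,3] — triangle fails ⇒ I = 0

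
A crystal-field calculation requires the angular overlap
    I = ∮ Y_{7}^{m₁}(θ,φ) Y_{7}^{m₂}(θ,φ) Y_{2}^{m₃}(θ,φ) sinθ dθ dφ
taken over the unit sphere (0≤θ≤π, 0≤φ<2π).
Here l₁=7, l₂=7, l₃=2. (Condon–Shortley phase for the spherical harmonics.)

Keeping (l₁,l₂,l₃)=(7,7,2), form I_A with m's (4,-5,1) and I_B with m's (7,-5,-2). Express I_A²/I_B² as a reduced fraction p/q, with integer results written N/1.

729/91

l's match ⇒ only the (l;m) 3-j factors differ between A and B.
A: triangle coeff Δ(7,7,2) = 1/185640; Σ_t [1,2]: t=1:−1/79833600 t=2:+1/14515200 = 1/17740800; (3j)²=729/30940 [(7 7 2; 4 -5 1)], sign=-1
B: triangle coeff Δ(7,7,2) = 1/185640; Σ_t [0,0]: t=0:+1/1916006400 = 1/1916006400; (3j)²=1/340 [(7 7 2; 7 -5 -2)], sign=+1
I_A²/I_B² = (729/30940)/(1/340) = 729/91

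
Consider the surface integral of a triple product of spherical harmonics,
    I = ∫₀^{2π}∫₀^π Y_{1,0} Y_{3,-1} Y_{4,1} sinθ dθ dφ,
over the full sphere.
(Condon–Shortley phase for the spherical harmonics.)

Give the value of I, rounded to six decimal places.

-0.238414

m-sum 0 ✓  L=8 even ✓  2≤4≤4 ✓
Π(2lᵢ+1) = 3×7×9 = 189
triangle coeff Δ(1,3,4) = 1/252
Σ_t [0,0]: t=0:+1/36 = 1/36
(3j)²=4/63 [(1 3 4; 0 0 0)], sign=+1
Σ_t [0,0]: t=0:+1/48 = 1/48
(3j)²=5/84 [(1 3 4; 0 -1 1)], sign=-1
⇒ 4πI² = 5/7
I = (-1)√(5/7/(4π)) = -0.23841361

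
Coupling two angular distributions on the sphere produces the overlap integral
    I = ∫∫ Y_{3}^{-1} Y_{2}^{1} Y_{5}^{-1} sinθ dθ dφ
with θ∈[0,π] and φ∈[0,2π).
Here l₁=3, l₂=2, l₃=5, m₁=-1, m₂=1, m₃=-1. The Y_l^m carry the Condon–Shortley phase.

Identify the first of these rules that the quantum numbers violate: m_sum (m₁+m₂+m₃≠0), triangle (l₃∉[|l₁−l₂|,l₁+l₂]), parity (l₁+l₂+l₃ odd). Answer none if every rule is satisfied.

m₁+m₂+m₃ = -1 + 1 − 1 = -1  ✗
triangle: |3−2|=1 ≤ l₃=5 ≤ 3+2=5
parity: l₁+l₂+l₃ = 10 is even

m_sum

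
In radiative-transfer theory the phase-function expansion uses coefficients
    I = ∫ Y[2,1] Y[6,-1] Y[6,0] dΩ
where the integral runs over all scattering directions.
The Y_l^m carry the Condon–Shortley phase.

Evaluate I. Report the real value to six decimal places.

-0.030344

m-sum 0 ✓  L=14 even ✓  4≤6≤8 ✓
Π(2lᵢ+1) = 5×13×13 = 845
triangle coeff Δ(2,6,6) = 1/90090
Σ_t [0,2]: t=0:+1/69120 t=1:−1/14400 t=2:+1/69120 = -7/172800
(3j)²=14/715 [(2 6 6; 0 0 0)], sign=-1
Σ_t [0,1]: t=0:+1/28800 t=1:−1/34560 = 1/172800
(3j)²=1/1430 [(2 6 6; 1 -1 0)], sign=+1
⇒ 4πI² = 7/605
I = (-1)√(7/605/(4π)) = -0.03034355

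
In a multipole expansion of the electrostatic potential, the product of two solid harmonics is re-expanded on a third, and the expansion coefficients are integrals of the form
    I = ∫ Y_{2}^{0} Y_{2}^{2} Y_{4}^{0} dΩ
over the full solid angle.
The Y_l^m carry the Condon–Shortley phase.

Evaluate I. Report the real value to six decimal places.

m-sum = 0 + 2 + 0 = 2 ≠ 0 ⇒ I = 0

0.000000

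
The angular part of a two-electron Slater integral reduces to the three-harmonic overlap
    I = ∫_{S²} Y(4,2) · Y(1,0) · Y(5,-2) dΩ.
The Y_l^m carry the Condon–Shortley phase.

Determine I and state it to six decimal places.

0.225034

m-sum 0 ✓  L=10 even ✓  3≤5≤5 ✓
Π(2lᵢ+1) = 9×3×11 = 297
triangle coeff Δ(4,1,5) = 1/495
Σ_t [0,0]: t=0:+1/576 = 1/576
(3j)²=5/99 [(4 1 5; 0 0 0)], sign=-1
Σ_t [0,0]: t=0:+1/1440 = 1/1440
(3j)²=7/165 [(4 1 5; 2 0 -2)], sign=-1
⇒ 4πI² = 7/11
I = (+1)√(7/11/(4π)) = 0.22503380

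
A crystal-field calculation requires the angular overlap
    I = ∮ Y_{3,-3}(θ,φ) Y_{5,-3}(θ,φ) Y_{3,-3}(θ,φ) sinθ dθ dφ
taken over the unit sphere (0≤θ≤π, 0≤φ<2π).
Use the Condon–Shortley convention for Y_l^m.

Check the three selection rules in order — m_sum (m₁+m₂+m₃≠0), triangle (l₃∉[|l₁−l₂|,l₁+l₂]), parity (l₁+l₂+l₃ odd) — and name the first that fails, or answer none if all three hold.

m₁+m₂+m₃ = -3 − 3 − 3 = -9  ✗
triangle: |3−5|=2 ≤ l₃=3 ≤ 3+5=8
parity: l₁+l₂+l₃ = 11 is odd

m_sum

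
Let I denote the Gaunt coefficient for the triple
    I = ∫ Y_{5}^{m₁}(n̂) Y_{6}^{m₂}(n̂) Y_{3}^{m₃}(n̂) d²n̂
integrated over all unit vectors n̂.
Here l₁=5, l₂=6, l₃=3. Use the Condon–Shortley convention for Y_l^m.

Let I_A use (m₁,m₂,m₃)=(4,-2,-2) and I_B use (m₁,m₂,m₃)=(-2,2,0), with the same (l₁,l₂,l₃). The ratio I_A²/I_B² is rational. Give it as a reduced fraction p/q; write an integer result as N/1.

Shared (l₁,l₂,l₃)=(5,6,3): N and (l;000)² cancel in I_A²/I_B².
A: Δ = 8!·2!·4!/15! = 1/675675; Racah Σ t=0..1: t=0:+1/967680 t=1:−1/60480 = -1/64512; ⇒ 3j(5 6 3; 4 -2 -2)² = 15/1001, sgn +1
B: Δ = 8!·2!·4!/15! = 1/675675; Racah Σ t=5..7: t=5:−1/8640 t=6:+1/5760 t=7:−1/60480 = 1/24192; ⇒ 3j(5 6 3; -2 2 0)² = 8/3003, sgn -1
I_A²/I_B² = (15/1001)/(8/3003) = 45/8

45/8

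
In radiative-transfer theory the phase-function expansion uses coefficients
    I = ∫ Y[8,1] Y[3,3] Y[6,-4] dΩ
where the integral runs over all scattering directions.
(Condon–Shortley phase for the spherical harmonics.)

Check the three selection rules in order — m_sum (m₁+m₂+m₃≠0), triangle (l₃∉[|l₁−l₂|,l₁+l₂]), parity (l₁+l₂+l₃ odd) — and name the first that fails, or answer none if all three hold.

parity

m₁+m₂+m₃ = 1 + 3 − 4 = 0  ✓
triangle: |8−3|=5 ≤ l₃=6 ≤ 8+3=11  ✓
parity: l₁+l₂+l₃ = 17 is odd  ✗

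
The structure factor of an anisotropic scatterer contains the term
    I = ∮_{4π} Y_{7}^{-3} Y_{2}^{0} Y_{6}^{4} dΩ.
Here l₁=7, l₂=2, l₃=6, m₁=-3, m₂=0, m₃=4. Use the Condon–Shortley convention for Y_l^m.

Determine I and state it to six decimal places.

0.000000

Σmᵢ = 1 ≠ 0, so the φ-integral vanishes; I = 0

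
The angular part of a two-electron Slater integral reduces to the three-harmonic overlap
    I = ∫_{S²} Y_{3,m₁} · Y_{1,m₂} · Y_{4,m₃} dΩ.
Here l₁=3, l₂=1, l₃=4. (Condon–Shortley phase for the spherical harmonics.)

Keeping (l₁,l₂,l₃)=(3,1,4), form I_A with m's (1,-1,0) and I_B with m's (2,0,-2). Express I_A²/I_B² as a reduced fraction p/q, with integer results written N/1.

Same 3,1,4: normalisation and zero-m 3j drop out of the ratio.
A: Δ: 0! 6! 2! / 9! → 1/252; sum: t=0:+1/96 = 1/96; 3j²(3 1 4; 1 -1 0) = Δ·Π!·Σ² = 1/42  (sign +1)
B: Δ: 0! 6! 2! / 9! → 1/252; sum: t=0:+1/120 = 1/120; 3j²(3 1 4; 2 0 -2) = Δ·Π!·Σ² = 1/21  (sign +1)
I_A²/I_B² = (1/42)/(1/21) = 1/2

1/2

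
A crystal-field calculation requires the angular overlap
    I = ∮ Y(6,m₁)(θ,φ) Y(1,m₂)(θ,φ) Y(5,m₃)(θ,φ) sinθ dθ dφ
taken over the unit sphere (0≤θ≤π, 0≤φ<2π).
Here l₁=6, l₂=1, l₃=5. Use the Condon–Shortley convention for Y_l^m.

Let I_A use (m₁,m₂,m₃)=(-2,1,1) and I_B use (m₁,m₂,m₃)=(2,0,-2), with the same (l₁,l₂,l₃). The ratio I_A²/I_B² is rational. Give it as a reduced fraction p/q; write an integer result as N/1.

7/8

l's match ⇒ only the (l;m) 3-j factors differ between A and B.
A: triangle coeff Δ(6,1,5) = 1/858; Σ_t [2,2]: t=2:+1/34560 = 1/34560; (3j)²=14/429 [(6 1 5; -2 1 1)], sign=+1
B: triangle coeff Δ(6,1,5) = 1/858; Σ_t [1,1]: t=1:−1/30240 = -1/30240; (3j)²=16/429 [(6 1 5; 2 0 -2)], sign=+1
I_A²/I_B² = (14/429)/(16/429) = 7/8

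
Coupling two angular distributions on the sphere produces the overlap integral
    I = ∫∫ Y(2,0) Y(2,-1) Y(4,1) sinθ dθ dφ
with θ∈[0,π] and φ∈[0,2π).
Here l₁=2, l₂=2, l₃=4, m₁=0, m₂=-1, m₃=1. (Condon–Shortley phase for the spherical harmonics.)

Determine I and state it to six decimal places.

m-sum 0 ✓  L=8 even ✓  0≤4≤4 ✓
Π(2lᵢ+1) = 5×5×9 = 225
triangle coeff Δ(2,2,4) = 1/630
Σ_t [0,0]: t=0:+1/16 = 1/16
(3j)²=2/35 [(2 2 4; 0 0 0)], sign=+1
Σ_t [0,0]: t=0:+1/24 = 1/24
(3j)²=1/21 [(2 2 4; 0 -1 1)], sign=-1
⇒ 4πI² = 30/49
I = (-1)√(30/49/(4π)) = -0.22072812

-0.220728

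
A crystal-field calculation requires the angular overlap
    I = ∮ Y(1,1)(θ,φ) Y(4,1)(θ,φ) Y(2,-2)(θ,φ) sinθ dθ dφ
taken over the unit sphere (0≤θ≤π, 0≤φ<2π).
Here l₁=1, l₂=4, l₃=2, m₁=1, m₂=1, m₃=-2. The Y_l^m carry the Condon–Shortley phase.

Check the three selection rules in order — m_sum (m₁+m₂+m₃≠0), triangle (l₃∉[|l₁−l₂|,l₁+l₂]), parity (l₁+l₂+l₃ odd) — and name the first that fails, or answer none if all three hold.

azimuthal sum: 1 + 1 − 2 = 0  ✓
3 ≤ 2 ≤ 5 (triangle on l)  ✗
L = 1 + 4 + 2 = 7 (odd)

triangle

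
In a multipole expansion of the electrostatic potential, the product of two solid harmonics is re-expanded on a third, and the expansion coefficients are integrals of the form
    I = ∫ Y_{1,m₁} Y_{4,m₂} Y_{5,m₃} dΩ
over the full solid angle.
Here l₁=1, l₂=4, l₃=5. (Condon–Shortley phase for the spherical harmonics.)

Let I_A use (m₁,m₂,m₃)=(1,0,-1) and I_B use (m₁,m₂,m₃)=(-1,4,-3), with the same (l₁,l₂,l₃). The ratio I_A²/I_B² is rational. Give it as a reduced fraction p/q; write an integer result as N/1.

l's match ⇒ only the (l;m) 3-j factors differ between A and B.
A: triangle coeff Δ(1,4,5) = 1/495; Σ_t [0,0]: t=0:+1/1152 = 1/1152; (3j)²=1/33 [(1 4 5; 1 0 -1)], sign=+1
B: triangle coeff Δ(1,4,5) = 1/495; Σ_t [0,0]: t=0:+1/80640 = 1/80640; (3j)²=1/495 [(1 4 5; -1 4 -3)], sign=+1
I_A²/I_B² = (1/33)/(1/495) = 15/1

15/1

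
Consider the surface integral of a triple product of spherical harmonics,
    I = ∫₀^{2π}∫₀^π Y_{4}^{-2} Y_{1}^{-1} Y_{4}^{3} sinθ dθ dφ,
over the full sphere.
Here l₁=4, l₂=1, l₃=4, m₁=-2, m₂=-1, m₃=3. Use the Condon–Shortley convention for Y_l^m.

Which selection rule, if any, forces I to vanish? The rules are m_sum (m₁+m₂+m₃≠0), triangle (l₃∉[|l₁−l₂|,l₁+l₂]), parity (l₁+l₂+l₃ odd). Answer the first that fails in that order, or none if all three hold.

Σmᵢ = 0  ✓
l₃∈[|l₁−l₂|,l₁+l₂]=[3,5], have l₃=4  ✓
Σlᵢ = 9 ⇒ odd  ✗

parity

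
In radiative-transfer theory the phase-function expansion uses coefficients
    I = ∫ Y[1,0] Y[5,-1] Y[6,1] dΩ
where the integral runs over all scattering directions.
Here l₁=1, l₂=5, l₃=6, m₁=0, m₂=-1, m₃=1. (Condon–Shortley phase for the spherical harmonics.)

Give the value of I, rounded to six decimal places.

Checks pass: Σm=0; 12 even; l₃=6∈[4,6].
(2·1+1)(2·5+1)(2·6+1) = 429
Δ: 0! 2! 10! / 13! → 1/858
sum: t=0:+1/14400 = 1/14400
3j²(1 5 6; 0 0 0) = Δ·Π!·Σ² = 6/143  (sign +1)
sum: t=0:+1/17280 = 1/17280
3j²(1 5 6; 0 -1 1) = Δ·Π!·Σ² = 35/858  (sign -1)
combine: 4πI² = 429·6/143·35/858 = 105/143
take √, sign -1: I = -0.24172507

-0.241725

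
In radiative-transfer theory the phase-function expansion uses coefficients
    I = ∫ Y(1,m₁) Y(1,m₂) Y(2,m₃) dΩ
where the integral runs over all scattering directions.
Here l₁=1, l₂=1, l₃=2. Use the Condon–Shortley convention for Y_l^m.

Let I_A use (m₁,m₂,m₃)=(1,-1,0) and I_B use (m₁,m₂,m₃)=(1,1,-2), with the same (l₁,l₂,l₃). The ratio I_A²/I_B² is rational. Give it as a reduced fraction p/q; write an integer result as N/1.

1/6

Same 1,1,2: normalisation and zero-m 3j drop out of the ratio.
A: Δ: 0! 2! 2! / 5! → 1/30; sum: t=0:+1/4 = 1/4; 3j²(1 1 2; 1 -1 0) = Δ·Π!·Σ² = 1/30  (sign +1)
B: Δ: 0! 2! 2! / 5! → 1/30; sum: t=0:+1/4 = 1/4; 3j²(1 1 2; 1 1 -2) = Δ·Π!·Σ² = 1/5  (sign +1)
I_A²/I_B² = (1/30)/(1/5) = 1/6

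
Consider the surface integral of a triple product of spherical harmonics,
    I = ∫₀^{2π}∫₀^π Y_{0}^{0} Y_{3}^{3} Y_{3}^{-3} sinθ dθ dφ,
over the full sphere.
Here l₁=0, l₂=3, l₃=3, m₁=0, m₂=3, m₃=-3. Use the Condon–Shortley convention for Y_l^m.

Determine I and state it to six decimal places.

Checks pass: Σm=0; 6 even; l₃=3∈[3,3].
(2·0+1)(2·3+1)(2·3+1) = 49
Δ: 0! 0! 6! / 7! → 1/7
sum: t=0:+1/36 = 1/36
3j²(0 3 3; 0 0 0) = Δ·Π!·Σ² = 1/7  (sign -1)
sum: t=0:+1/720 = 1/720
3j²(0 3 3; 0 3 -3) = Δ·Π!·Σ² = 1/7  (sign +1)
combine: 4πI² = 49·1/7·1/7 = 1/1
take √, sign -1: I = -0.28209479

-0.282095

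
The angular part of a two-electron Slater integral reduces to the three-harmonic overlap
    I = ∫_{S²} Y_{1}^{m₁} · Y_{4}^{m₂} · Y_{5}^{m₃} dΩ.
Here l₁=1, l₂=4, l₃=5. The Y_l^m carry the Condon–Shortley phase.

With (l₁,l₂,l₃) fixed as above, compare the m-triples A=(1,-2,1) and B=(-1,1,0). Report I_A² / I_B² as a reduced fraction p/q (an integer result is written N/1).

3/5

Same 1,4,5: normalisation and zero-m 3j drop out of the ratio.
A: Δ: 0! 2! 8! / 11! → 1/495; sum: t=0:+1/2880 = 1/2880; 3j²(1 4 5; 1 -2 1) = Δ·Π!·Σ² = 2/165  (sign +1)
B: Δ: 0! 2! 8! / 11! → 1/495; sum: t=0:+1/1440 = 1/1440; 3j²(1 4 5; -1 1 0) = Δ·Π!·Σ² = 2/99  (sign -1)
I_A²/I_B² = (2/165)/(2/99) = 3/5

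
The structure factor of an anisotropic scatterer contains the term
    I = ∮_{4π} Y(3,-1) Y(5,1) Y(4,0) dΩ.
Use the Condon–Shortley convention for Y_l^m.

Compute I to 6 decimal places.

Checks pass: Σm=0; 12 even; l₃=4∈[2,8].
(2·3+1)(2·5+1)(2·4+1) = 693
Δ: 4! 2! 6! / 13! → 1/180180
sum: t=1:−1/576 t=2:+1/144 t=3:−1/576 = 1/288
3j²(3 5 4; 0 0 0) = Δ·Π!·Σ² = 20/1001  (sign +1)
sum: t=2:+1/384 t=3:−1/216 t=4:+1/2304 = -11/6912
3j²(3 5 4; -1 1 0) = Δ·Π!·Σ² = 11/1638  (sign -1)
combine: 4πI² = 693·20/1001·11/1638 = 110/1183
take √, sign -1: I = -0.08601992

-0.086020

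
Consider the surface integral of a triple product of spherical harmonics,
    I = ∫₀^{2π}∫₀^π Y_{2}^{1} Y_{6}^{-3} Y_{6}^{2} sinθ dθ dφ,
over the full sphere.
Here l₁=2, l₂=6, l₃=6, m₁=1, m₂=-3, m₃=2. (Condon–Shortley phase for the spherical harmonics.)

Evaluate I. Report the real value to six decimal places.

-0.140463

m-sum 0 ✓  L=14 even ✓  4≤6≤8 ✓
Π(2lᵢ+1) = 5×13×13 = 845
triangle coeff Δ(2,6,6) = 1/90090
Σ_t [0,2]: t=0:+1/69120 t=1:−1/14400 t=2:+1/69120 = -7/172800
(3j)²=14/715 [(2 6 6; 0 0 0)], sign=-1
Σ_t [0,1]: t=0:+1/60480 t=1:−1/161280 = 1/96768
(3j)²=15/1001 [(2 6 6; 1 -3 2)], sign=+1
⇒ 4πI² = 30/121
I = (-1)√(30/121/(4π)) = -0.14046335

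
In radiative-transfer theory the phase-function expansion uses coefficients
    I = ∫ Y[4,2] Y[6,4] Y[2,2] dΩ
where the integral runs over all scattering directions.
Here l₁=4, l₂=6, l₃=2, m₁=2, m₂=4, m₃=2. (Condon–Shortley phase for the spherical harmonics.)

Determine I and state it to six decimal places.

0.000000

Σmᵢ = 8 ≠ 0, so the φ-integral vanishes; I = 0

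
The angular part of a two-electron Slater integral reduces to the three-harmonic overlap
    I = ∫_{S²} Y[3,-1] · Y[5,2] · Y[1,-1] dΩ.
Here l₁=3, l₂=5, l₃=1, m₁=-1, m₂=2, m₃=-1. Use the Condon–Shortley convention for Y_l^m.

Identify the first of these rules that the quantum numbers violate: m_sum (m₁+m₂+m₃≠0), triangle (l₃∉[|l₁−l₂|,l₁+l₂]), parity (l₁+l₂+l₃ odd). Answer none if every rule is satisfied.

triangle

m₁+m₂+m₃ = -1 + 2 − 1 = 0  ✓
triangle: |3−5|=2 ≤ l₃=1 ≤ 3+5=8  ✗
parity: l₁+l₂+l₃ = 9 is odd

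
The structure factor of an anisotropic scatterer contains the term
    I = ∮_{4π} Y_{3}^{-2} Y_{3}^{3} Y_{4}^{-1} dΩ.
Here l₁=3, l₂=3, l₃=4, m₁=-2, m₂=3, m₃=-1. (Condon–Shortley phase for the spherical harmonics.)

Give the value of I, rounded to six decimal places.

0.140463

Checks pass: Σm=0; 10 even; l₃=4∈[0,6].
(2·3+1)(2·3+1)(2·4+1) = 441
Δ: 2! 4! 4! / 11! → 1/34650
sum: t=0:+1/72 t=1:−1/16 t=2:+1/72 = -5/144
3j²(3 3 4; 0 0 0) = Δ·Π!·Σ² = 2/77  (sign -1)
sum: t=2:+1/288 = 1/288
3j²(3 3 4; -2 3 -1) = Δ·Π!·Σ² = 5/231  (sign -1)
combine: 4πI² = 441·2/77·5/231 = 30/121
take √, sign +1: I = 0.14046335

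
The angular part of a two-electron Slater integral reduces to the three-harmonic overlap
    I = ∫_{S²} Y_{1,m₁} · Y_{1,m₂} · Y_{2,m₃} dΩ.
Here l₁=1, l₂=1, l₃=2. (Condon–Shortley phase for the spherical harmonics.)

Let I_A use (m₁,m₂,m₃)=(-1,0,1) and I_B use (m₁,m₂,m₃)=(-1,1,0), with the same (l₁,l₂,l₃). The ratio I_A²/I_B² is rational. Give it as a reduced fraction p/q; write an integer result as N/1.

Shared (l₁,l₂,l₃)=(1,1,2): N and (l;000)² cancel in I_A²/I_B².
A: Δ = 0!·2!·2!/5! = 1/30; Racah Σ t=0..0: t=0:+1/2 = 1/2; ⇒ 3j(1 1 2; -1 0 1)² = 1/10, sgn -1
B: Δ = 0!·2!·2!/5! = 1/30; Racah Σ t=0..0: t=0:+1/4 = 1/4; ⇒ 3j(1 1 2; -1 1 0)² = 1/30, sgn +1
I_A²/I_B² = (1/10)/(1/30) = 3/1

3/1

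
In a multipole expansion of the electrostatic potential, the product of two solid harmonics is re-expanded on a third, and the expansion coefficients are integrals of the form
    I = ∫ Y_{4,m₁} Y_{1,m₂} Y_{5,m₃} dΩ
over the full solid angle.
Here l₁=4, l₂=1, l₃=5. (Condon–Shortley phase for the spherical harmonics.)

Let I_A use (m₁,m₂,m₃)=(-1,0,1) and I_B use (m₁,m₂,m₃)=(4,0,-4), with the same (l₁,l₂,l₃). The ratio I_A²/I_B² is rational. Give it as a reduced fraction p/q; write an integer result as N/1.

Shared (l₁,l₂,l₃)=(4,1,5): N and (l;000)² cancel in I_A²/I_B².
A: Δ = 0!·8!·2!/11! = 1/495; Racah Σ t=0..0: t=0:+1/720 = 1/720; ⇒ 3j(4 1 5; -1 0 1)² = 8/165, sgn +1
B: Δ = 0!·8!·2!/11! = 1/495; Racah Σ t=0..0: t=0:+1/40320 = 1/40320; ⇒ 3j(4 1 5; 4 0 -4)² = 1/55, sgn -1
I_A²/I_B² = (8/165)/(1/55) = 8/3

8/3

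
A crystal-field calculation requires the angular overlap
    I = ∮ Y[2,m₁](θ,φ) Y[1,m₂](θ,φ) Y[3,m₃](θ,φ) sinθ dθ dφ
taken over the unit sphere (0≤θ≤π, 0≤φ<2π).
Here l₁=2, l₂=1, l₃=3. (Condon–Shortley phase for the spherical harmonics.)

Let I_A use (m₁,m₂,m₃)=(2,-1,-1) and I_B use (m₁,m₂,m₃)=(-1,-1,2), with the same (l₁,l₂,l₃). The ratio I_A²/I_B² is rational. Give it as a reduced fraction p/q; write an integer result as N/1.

1/10

l's match ⇒ only the (l;m) 3-j factors differ between A and B.
A: triangle coeff Δ(2,1,3) = 1/105; Σ_t [0,0]: t=0:+1/48 = 1/48; (3j)²=1/105 [(2 1 3; 2 -1 -1)], sign=+1
B: triangle coeff Δ(2,1,3) = 1/105; Σ_t [0,0]: t=0:+1/12 = 1/12; (3j)²=2/21 [(2 1 3; -1 -1 2)], sign=-1
I_A²/I_B² = (1/105)/(2/21) = 1/10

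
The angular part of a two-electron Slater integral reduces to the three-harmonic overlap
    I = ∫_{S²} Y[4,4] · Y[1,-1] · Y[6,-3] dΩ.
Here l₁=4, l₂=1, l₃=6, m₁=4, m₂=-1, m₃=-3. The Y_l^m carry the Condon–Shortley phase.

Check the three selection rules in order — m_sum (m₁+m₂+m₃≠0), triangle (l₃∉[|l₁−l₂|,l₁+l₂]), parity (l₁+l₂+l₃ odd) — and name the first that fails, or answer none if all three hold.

triangle

azimuthal sum: 4 − 1 − 3 = 0  ✓
3 ≤ 6 ≤ 5 (triangle on l)  ✗
L = 4 + 1 + 6 = 11 (odd)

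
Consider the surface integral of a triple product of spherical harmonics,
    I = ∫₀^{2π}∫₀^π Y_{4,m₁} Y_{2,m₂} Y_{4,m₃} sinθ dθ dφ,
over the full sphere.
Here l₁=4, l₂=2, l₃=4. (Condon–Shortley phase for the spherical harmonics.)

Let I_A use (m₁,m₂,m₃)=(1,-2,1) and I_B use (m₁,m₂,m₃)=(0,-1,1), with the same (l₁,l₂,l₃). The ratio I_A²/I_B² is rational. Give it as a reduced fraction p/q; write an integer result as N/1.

20/1

Shared (l₁,l₂,l₃)=(4,2,4): N and (l;000)² cancel in I_A²/I_B².
A: Δ = 2!·6!·2!/11! = 1/13860; Racah Σ t=0..0: t=0:+1/144 = 1/144; ⇒ 3j(4 2 4; 1 -2 1)² = 10/231, sgn -1
B: Δ = 2!·6!·2!/11! = 1/13860; Racah Σ t=0..1: t=0:+1/96 t=1:−1/72 = -1/288; ⇒ 3j(4 2 4; 0 -1 1)² = 1/462, sgn +1
I_A²/I_B² = (10/231)/(1/462) = 20/1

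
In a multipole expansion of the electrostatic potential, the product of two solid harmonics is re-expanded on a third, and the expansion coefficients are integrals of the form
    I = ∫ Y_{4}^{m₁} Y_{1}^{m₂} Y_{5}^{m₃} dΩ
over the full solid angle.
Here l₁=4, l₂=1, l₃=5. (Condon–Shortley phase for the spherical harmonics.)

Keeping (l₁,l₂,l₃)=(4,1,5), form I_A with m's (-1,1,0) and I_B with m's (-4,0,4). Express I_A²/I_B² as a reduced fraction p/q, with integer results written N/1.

10/9

Same 4,1,5: normalisation and zero-m 3j drop out of the ratio.
A: Δ: 0! 8! 2! / 11! → 1/495; sum: t=0:+1/1440 = 1/1440; 3j²(4 1 5; -1 1 0) = Δ·Π!·Σ² = 2/99  (sign -1)
B: Δ: 0! 8! 2! / 11! → 1/495; sum: t=0:+1/40320 = 1/40320; 3j²(4 1 5; -4 0 4) = Δ·Π!·Σ² = 1/55  (sign -1)
I_A²/I_B² = (2/99)/(1/55) = 10/9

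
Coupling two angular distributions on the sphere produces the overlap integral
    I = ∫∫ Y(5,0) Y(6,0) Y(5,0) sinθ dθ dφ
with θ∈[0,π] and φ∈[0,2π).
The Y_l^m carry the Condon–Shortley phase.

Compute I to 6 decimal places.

0.122728

Rules hold: Σm=0, L=16 even, 1≤5≤11.
N = 11·13·11 = 1573
Δ = 6!·4!·6!/17! = 1/28588560
Racah Σ t=1..5: t=1:−1/345600 t=2:+1/13824 t=3:−1/5184 t=4:+1/13824 t=5:−1/345600 = -7/129600
⇒ 3j(5 6 5; 0 0 0)² = 80/7293, sgn +1
(m-triple is (0,0,0) — same symbol as above.)
4πI² = N·(3j₀)²·(3jₘ)² = 6400/33813
I = +1·√(0.189276/4π) = 0.12272787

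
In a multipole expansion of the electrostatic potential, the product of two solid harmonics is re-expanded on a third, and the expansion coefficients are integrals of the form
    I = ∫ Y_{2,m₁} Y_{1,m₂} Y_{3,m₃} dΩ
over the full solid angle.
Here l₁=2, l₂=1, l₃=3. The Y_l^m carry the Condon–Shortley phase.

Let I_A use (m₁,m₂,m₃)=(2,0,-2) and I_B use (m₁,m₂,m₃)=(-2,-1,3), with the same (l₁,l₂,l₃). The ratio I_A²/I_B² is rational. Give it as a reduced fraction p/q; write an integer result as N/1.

1/3

l's match ⇒ only the (l;m) 3-j factors differ between A and B.
A: triangle coeff Δ(2,1,3) = 1/105; Σ_t [0,0]: t=0:+1/24 = 1/24; (3j)²=1/21 [(2 1 3; 2 0 -2)], sign=-1
B: triangle coeff Δ(2,1,3) = 1/105; Σ_t [0,0]: t=0:+1/48 = 1/48; (3j)²=1/7 [(2 1 3; -2 -1 3)], sign=+1
I_A²/I_B² = (1/21)/(1/7) = 1/3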